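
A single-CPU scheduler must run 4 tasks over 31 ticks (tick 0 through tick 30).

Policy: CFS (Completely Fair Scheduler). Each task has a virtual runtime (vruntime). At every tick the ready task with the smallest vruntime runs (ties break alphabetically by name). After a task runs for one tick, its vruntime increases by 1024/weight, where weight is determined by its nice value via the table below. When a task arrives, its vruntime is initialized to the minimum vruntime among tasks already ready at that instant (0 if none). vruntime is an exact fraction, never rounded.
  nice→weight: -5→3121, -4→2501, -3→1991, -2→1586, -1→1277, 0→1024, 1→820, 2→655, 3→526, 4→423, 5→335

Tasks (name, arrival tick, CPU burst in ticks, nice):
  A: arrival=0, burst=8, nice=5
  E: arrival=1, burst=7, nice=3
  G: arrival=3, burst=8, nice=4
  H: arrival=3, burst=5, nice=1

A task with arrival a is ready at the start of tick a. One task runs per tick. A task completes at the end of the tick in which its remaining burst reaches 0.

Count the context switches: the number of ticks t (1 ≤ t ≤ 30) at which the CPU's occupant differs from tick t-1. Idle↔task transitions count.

t=0: vr[A=0] → run A
t=1: vr[A=1024/335 E=1024/335] → run A
t=2: vr[A=2048/335 E=1024/335] → run E
t=3: vr[A=2048/335 E=440832/88105 G=440832/88105 H=440832/88105] → run E
t=4: vr[A=2048/335 E=612352/88105 G=440832/88105 H=440832/88105] → run G
t=5: vr[A=2048/335 E=612352/88105 G=276691456/37268415 H=440832/88105] → run H
t=6: vr[A=2048/335 E=612352/88105 G=276691456/37268415 H=22585088/3612305] → run A
t=7: vr[A=3072/335 E=612352/88105 G=276691456/37268415 H=22585088/3612305] → run H
t=8: vr[A=3072/335 E=612352/88105 G=276691456/37268415 H=27096064/3612305] → run E
t=9: vr[A=3072/335 E=783872/88105 G=276691456/37268415 H=27096064/3612305] → run G
t=10: vr[A=3072/335 E=783872/88105 G=366910976/37268415 H=27096064/3612305] → run H
t=11: vr[A=3072/335 E=783872/88105 G=366910976/37268415 H=6321408/722461] → run H
t=12: vr[A=3072/335 E=783872/88105 G=366910976/37268415 H=36118016/3612305] → run E
t=13: vr[A=3072/335 E=955392/88105 G=366910976/37268415 H=36118016/3612305] → run A
t=14: vr[A=4096/335 E=955392/88105 G=366910976/37268415 H=36118016/3612305] → run G
t=15: vr[A=4096/335 E=955392/88105 G=152376832/12422805 H=36118016/3612305] → run H
t=16: vr[A=4096/335 E=955392/88105 G=152376832/12422805] → run E
t=17: vr[A=4096/335 E=1126912/88105 G=152376832/12422805] → run A
t=18: vr[A=1024/67 E=1126912/88105 G=152376832/12422805] → run G
t=19: vr[A=1024/67 E=1126912/88105 G=547350016/37268415] → run E
t=20: vr[A=1024/67 E=1298432/88105 G=547350016/37268415] → run G
t=21: vr[A=1024/67 E=1298432/88105 G=637569536/37268415] → run E
t=22: vr[A=1024/67 G=637569536/37268415] → run A
t=23: vr[A=6144/335 G=637569536/37268415] → run G
t=24: vr[A=6144/335 G=242596352/12422805] → run A
t=25: vr[A=7168/335 G=242596352/12422805] → run G
t=26: vr[A=7168/335 G=818008576/37268415] → run A
t=27: vr[G=818008576/37268415] → run G
t=28: (idle)
t=29: (idle)
t=30: (idle)

context switches = 25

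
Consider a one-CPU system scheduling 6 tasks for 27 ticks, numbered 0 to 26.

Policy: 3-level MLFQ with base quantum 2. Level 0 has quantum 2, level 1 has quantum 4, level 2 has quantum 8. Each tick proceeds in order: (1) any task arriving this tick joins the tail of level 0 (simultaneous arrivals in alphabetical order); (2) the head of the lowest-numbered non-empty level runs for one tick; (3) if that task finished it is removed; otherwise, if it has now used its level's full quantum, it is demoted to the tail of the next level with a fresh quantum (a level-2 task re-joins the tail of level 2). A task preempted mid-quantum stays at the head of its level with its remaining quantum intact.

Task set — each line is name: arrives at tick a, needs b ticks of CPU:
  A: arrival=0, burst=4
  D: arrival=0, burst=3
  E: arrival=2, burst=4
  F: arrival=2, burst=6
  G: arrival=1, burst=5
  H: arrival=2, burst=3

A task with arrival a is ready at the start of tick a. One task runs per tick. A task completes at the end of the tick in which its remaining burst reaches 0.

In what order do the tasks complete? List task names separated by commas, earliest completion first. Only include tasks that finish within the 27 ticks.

t=0: L0/L1/L2 = AD/-/- → run A
t=1: L0/L1/L2 = ADG/-/- → run A
t=2: L0/L1/L2 = DGEFH/A/- → run D
t=3: L0/L1/L2 = DGEFH/A/- → run D
t=4: L0/L1/L2 = GEFH/AD/- → run G
t=5: L0/L1/L2 = GEFH/AD/- → run G
t=6: L0/L1/L2 = EFH/ADG/- → run E
t=7: L0/L1/L2 = EFH/ADG/- → run E
t=8: L0/L1/L2 = FH/ADGE/- → run F
t=9: L0/L1/L2 = FH/ADGE/- → run F
t=10: L0/L1/L2 = H/ADGEF/- → run H
t=11: L0/L1/L2 = H/ADGEF/- → run H
t=12: L0/L1/L2 = -/ADGEFH/- → run A
t=13: L0/L1/L2 = -/ADGEFH/- → run A
t=14: L0/L1/L2 = -/DGEFH/- → run D
t=15: L0/L1/L2 = -/GEFH/- → run G
t=16: L0/L1/L2 = -/GEFH/- → run G
t=17: L0/L1/L2 = -/GEFH/- → run G
t=18: L0/L1/L2 = -/EFH/- → run E
t=19: L0/L1/L2 = -/EFH/- → run E
t=20: L0/L1/L2 = -/FH/- → run F
t=21: L0/L1/L2 = -/FH/- → run F
t=22: L0/L1/L2 = -/FH/- → run F
t=23: L0/L1/L2 = -/FH/- → run F
t=24: L0/L1/L2 = -/H/- → run H
t=25: (idle)
t=26: (idle)

completion order = A, D, G, E, F, H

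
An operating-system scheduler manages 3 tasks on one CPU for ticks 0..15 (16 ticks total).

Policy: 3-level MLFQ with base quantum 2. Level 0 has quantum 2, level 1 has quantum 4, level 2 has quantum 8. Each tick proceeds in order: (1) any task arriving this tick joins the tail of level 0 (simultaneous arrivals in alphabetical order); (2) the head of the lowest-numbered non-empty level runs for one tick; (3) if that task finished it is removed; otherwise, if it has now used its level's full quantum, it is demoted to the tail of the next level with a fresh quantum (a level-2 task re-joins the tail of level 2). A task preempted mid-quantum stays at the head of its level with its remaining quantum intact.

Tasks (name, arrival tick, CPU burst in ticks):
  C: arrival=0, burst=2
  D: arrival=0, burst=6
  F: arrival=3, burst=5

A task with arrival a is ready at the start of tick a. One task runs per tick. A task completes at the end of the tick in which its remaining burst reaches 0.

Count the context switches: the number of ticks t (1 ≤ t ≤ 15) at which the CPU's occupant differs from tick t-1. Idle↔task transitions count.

context switches = 5

t=0: L0/L1/L2 = CD/-/- → run C
t=1: L0/L1/L2 = CD/-/- → run C
t=2: L0/L1/L2 = D/-/- → run D
t=3: L0/L1/L2 = DF/-/- → run D
t=4: L0/L1/L2 = F/D/- → run F
t=5: L0/L1/L2 = F/D/- → run F
t=6: L0/L1/L2 = -/DF/- → run D
t=7: L0/L1/L2 = -/DF/- → run D
t=8: L0/L1/L2 = -/DF/- → run D
t=9: L0/L1/L2 = -/DF/- → run D
t=10: L0/L1/L2 = -/F/- → run F
t=11: L0/L1/L2 = -/F/- → run F
t=12: L0/L1/L2 = -/F/- → run F
t=13: (idle)
t=14: (idle)
t=15: (idle)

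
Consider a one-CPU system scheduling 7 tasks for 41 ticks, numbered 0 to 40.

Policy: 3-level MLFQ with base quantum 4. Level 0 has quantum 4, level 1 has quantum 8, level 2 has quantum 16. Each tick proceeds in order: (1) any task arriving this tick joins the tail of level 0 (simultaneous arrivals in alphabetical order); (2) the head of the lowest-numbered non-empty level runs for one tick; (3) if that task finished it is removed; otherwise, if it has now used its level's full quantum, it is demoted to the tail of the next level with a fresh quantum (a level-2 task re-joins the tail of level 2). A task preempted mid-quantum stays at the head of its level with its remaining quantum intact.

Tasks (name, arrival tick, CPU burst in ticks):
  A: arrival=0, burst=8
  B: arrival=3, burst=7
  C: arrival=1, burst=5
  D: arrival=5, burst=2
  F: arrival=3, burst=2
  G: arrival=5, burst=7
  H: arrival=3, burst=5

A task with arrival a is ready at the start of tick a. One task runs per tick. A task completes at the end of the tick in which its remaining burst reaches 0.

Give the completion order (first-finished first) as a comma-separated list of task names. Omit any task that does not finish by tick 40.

t=0: L0/L1/L2 = A/-/- → run A
t=1: L0/L1/L2 = AC/-/- → run A
t=2: L0/L1/L2 = AC/-/- → run A
t=3: L0/L1/L2 = ACBFH/-/- → run A
t=4: L0/L1/L2 = CBFH/A/- → run C
t=5: L0/L1/L2 = CBFHDG/A/- → run C
t=6: L0/L1/L2 = CBFHDG/A/- → run C
t=7: L0/L1/L2 = CBFHDG/A/- → run C
t=8: L0/L1/L2 = BFHDG/AC/- → run B
t=9: L0/L1/L2 = BFHDG/AC/- → run B
t=10: L0/L1/L2 = BFHDG/AC/- → run B
t=11: L0/L1/L2 = BFHDG/AC/- → run B
t=12: L0/L1/L2 = FHDG/ACB/- → run F
t=13: L0/L1/L2 = FHDG/ACB/- → run F
t=14: L0/L1/L2 = HDG/ACB/- → run H
t=15: L0/L1/L2 = HDG/ACB/- → run H
t=16: L0/L1/L2 = HDG/ACB/- → run H
t=17: L0/L1/L2 = HDG/ACB/- → run H
t=18: L0/L1/L2 = DG/ACBH/- → run D
t=19: L0/L1/L2 = DG/ACBH/- → run D
t=20: L0/L1/L2 = G/ACBH/- → run G
t=21: L0/L1/L2 = G/ACBH/- → run G
t=22: L0/L1/L2 = G/ACBH/- → run G
t=23: L0/L1/L2 = G/ACBH/- → run G
t=24: L0/L1/L2 = -/ACBHG/- → run A
t=25: L0/L1/L2 = -/ACBHG/- → run A
t=26: L0/L1/L2 = -/ACBHG/- → run A
t=27: L0/L1/L2 = -/ACBHG/- → run A
t=28: L0/L1/L2 = -/CBHG/- → run C
t=29: L0/L1/L2 = -/BHG/- → run B
t=30: L0/L1/L2 = -/BHG/- → run B
t=31: L0/L1/L2 = -/BHG/- → run B
t=32: L0/L1/L2 = -/HG/- → run H
t=33: L0/L1/L2 = -/G/- → run G
t=34: L0/L1/L2 = -/G/- → run G
t=35: L0/L1/L2 = -/G/- → run G
t=36: (idle)
t=37: (idle)
t=38: (idle)
t=39: (idle)
t=40: (idle)

completion order = F, D, A, C, B, H, G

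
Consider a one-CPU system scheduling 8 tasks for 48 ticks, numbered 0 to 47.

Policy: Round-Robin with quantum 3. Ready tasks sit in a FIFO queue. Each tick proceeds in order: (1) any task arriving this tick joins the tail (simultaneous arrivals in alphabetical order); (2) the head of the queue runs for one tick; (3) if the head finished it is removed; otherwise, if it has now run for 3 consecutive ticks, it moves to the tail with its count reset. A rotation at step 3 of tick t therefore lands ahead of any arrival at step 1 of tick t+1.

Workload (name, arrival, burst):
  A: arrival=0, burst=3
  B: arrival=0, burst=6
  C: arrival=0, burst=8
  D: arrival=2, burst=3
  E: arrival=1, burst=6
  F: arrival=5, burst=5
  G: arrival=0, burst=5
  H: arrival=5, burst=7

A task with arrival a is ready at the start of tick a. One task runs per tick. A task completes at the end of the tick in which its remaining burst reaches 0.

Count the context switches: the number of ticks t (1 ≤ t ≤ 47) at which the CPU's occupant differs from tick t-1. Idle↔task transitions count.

t=0: queue=[A,B,C,G] q_used=0 → run A
t=1: queue=[A,B,C,G,E] q_used=1 → run A
t=2: queue=[A,B,C,G,E,D] q_used=2 → run A
t=3: queue=[B,C,G,E,D] q_used=0 → run B
t=4: queue=[B,C,G,E,D] q_used=1 → run B
t=5: queue=[B,C,G,E,D,F,H] q_used=2 → run B
t=6: queue=[C,G,E,D,F,H,B] q_used=0 → run C
t=7: queue=[C,G,E,D,F,H,B] q_used=1 → run C
t=8: queue=[C,G,E,D,F,H,B] q_used=2 → run C
t=9: queue=[G,E,D,F,H,B,C] q_used=0 → run G
t=10: queue=[G,E,D,F,H,B,C] q_used=1 → run G
t=11: queue=[G,E,D,F,H,B,C] q_used=2 → run G
t=12: queue=[E,D,F,H,B,C,G] q_used=0 → run E
t=13: queue=[E,D,F,H,B,C,G] q_used=1 → run E
t=14: queue=[E,D,F,H,B,C,G] q_used=2 → run E
t=15: queue=[D,F,H,B,C,G,E] q_used=0 → run D
t=16: queue=[D,F,H,B,C,G,E] q_used=1 → run D
t=17: queue=[D,F,H,B,C,G,E] q_used=2 → run D
t=18: queue=[F,H,B,C,G,E] q_used=0 → run F
t=19: queue=[F,H,B,C,G,E] q_used=1 → run F
t=20: queue=[F,H,B,C,G,E] q_used=2 → run F
t=21: queue=[H,B,C,G,E,F] q_used=0 → run H
t=22: queue=[H,B,C,G,E,F] q_used=1 → run H
t=23: queue=[H,B,C,G,E,F] q_used=2 → run H
t=24: queue=[B,C,G,E,F,H] q_used=0 → run B
t=25: queue=[B,C,G,E,F,H] q_used=1 → run B
t=26: queue=[B,C,G,E,F,H] q_used=2 → run B
t=27: queue=[C,G,E,F,H] q_used=0 → run C
t=28: queue=[C,G,E,F,H] q_used=1 → run C
t=29: queue=[C,G,E,F,H] q_used=2 → run C
t=30: queue=[G,E,F,H,C] q_used=0 → run G
t=31: queue=[G,E,F,H,C] q_used=1 → run G
t=32: queue=[E,F,H,C] q_used=0 → run E
t=33: queue=[E,F,H,C] q_used=1 → run E
t=34: queue=[E,F,H,C] q_used=2 → run E
t=35: queue=[F,H,C] q_used=0 → run F
t=36: queue=[F,H,C] q_used=1 → run F
t=37: queue=[H,C] q_used=0 → run H
t=38: queue=[H,C] q_used=1 → run H
t=39: queue=[H,C] q_used=2 → run H
t=40: queue=[C,H] q_used=0 → run C
t=41: queue=[C,H] q_used=1 → run C
t=42: queue=[H] q_used=0 → run H
t=43: (idle)
t=44: (idle)
t=45: (idle)
t=46: (idle)
t=47: (idle)

context switches = 16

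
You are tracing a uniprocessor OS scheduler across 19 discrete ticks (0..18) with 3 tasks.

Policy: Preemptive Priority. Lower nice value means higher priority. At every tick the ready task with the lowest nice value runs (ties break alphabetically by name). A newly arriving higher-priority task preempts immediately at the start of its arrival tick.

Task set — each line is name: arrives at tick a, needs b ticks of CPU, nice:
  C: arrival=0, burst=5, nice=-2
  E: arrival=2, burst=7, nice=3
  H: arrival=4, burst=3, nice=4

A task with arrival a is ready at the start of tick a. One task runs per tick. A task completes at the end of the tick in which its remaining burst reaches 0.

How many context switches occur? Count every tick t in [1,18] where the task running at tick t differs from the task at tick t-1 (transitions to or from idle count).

t=0: ready={C} → run C
t=1: ready={C} → run C
t=2: ready={C,E} → run C
t=3: ready={C,E} → run C
t=4: ready={C,E,H} → run C
t=5: ready={E,H} → run E
t=6: ready={E,H} → run E
t=7: ready={E,H} → run E
t=8: ready={E,H} → run E
t=9: ready={E,H} → run E
t=10: ready={E,H} → run E
t=11: ready={E,H} → run E
t=12: ready={H} → run H
t=13: ready={H} → run H
t=14: ready={H} → run H
t=15: (idle)
t=16: (idle)
t=17: (idle)
t=18: (idle)

context switches = 3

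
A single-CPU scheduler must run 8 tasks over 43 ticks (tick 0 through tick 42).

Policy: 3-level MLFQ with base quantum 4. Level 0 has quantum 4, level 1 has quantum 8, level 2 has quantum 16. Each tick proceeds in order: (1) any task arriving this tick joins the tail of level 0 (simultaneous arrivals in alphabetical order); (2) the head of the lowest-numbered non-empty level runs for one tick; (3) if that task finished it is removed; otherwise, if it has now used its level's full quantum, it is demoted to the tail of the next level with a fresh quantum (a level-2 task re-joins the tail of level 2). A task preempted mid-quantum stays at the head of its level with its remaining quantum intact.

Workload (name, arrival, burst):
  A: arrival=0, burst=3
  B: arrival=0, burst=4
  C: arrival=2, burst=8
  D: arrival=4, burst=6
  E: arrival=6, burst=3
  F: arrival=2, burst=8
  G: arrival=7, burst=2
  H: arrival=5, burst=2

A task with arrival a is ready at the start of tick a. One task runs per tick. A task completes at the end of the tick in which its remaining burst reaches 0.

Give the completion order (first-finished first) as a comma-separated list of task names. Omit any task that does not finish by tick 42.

t=0: L0/L1/L2 = AB/-/- → run A
t=1: L0/L1/L2 = AB/-/- → run A
t=2: L0/L1/L2 = ABCF/-/- → run A
t=3: L0/L1/L2 = BCF/-/- → run B
t=4: L0/L1/L2 = BCFD/-/- → run B
t=5: L0/L1/L2 = BCFDH/-/- → run B
t=6: L0/L1/L2 = BCFDHE/-/- → run B
t=7: L0/L1/L2 = CFDHEG/-/- → run C
t=8: L0/L1/L2 = CFDHEG/-/- → run C
t=9: L0/L1/L2 = CFDHEG/-/- → run C
t=10: L0/L1/L2 = CFDHEG/-/- → run C
t=11: L0/L1/L2 = FDHEG/C/- → run F
t=12: L0/L1/L2 = FDHEG/C/- → run F
t=13: L0/L1/L2 = FDHEG/C/- → run F
t=14: L0/L1/L2 = FDHEG/C/- → run F
t=15: L0/L1/L2 = DHEG/CF/- → run D
t=16: L0/L1/L2 = DHEG/CF/- → run D
t=17: L0/L1/L2 = DHEG/CF/- → run D
t=18: L0/L1/L2 = DHEG/CF/- → run D
t=19: L0/L1/L2 = HEG/CFD/- → run H
t=20: L0/L1/L2 = HEG/CFD/- → run H
t=21: L0/L1/L2 = EG/CFD/- → run E
t=22: L0/L1/L2 = EG/CFD/- → run E
t=23: L0/L1/L2 = EG/CFD/- → run E
t=24: L0/L1/L2 = G/CFD/- → run G
t=25: L0/L1/L2 = G/CFD/- → run G
t=26: L0/L1/L2 = -/CFD/- → run C
t=27: L0/L1/L2 = -/CFD/- → run C
t=28: L0/L1/L2 = -/CFD/- → run C
t=29: L0/L1/L2 = -/CFD/- → run C
t=30: L0/L1/L2 = -/FD/- → run F
t=31: L0/L1/L2 = -/FD/- → run F
t=32: L0/L1/L2 = -/FD/- → run F
t=33: L0/L1/L2 = -/FD/- → run F
t=34: L0/L1/L2 = -/D/- → run D
t=35: L0/L1/L2 = -/D/- → run D
t=36: (idle)
t=37: (idle)
t=38: (idle)
t=39: (idle)
t=40: (idle)
t=41: (idle)
t=42: (idle)

completion order = A, B, H, E, G, C, F, D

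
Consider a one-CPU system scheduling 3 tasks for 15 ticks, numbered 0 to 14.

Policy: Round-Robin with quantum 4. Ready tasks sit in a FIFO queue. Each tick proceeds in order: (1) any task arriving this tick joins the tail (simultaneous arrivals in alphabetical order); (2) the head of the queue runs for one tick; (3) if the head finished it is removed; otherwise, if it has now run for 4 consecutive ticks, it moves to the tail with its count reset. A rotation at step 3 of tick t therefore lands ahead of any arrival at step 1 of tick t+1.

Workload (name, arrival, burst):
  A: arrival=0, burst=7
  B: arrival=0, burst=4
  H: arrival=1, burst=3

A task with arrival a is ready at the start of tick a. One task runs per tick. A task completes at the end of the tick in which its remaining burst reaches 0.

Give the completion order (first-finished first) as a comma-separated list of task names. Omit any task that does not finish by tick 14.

t=0: queue=[A,B] q_used=0 → run A
t=1: queue=[A,B,H] q_used=1 → run A
t=2: queue=[A,B,H] q_used=2 → run A
t=3: queue=[A,B,H] q_used=3 → run A
t=4: queue=[B,H,A] q_used=0 → run B
t=5: queue=[B,H,A] q_used=1 → run B
t=6: queue=[B,H,A] q_used=2 → run B
t=7: queue=[B,H,A] q_used=3 → run B
t=8: queue=[H,A] q_used=0 → run H
t=9: queue=[H,A] q_used=1 → run H
t=10: queue=[H,A] q_used=2 → run H
t=11: queue=[A] q_used=0 → run A
t=12: queue=[A] q_used=1 → run A
t=13: queue=[A] q_used=2 → run A
t=14: (idle)

completion order = B, H, A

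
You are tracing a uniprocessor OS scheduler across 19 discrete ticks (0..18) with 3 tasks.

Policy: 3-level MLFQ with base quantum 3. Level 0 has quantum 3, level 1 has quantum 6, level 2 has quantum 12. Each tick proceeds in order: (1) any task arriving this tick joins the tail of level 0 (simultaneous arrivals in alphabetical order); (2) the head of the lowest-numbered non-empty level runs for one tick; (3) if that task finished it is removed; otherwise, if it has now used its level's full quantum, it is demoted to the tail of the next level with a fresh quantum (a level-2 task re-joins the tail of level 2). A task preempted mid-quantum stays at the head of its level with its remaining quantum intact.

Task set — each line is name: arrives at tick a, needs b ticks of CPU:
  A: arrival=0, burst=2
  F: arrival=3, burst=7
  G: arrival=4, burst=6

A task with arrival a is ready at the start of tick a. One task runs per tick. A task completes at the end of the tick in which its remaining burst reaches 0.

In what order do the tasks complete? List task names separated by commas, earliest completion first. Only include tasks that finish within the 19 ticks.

completion order = A, F, G

t=0: L0/L1/L2 = A/-/- → run A
t=1: L0/L1/L2 = A/-/- → run A
t=2: (idle)
t=3: L0/L1/L2 = F/-/- → run F
t=4: L0/L1/L2 = FG/-/- → run F
t=5: L0/L1/L2 = FG/-/- → run F
t=6: L0/L1/L2 = G/F/- → run G
t=7: L0/L1/L2 = G/F/- → run G
t=8: L0/L1/L2 = G/F/- → run G
t=9: L0/L1/L2 = -/FG/- → run F
t=10: L0/L1/L2 = -/FG/- → run F
t=11: L0/L1/L2 = -/FG/- → run F
t=12: L0/L1/L2 = -/FG/- → run F
t=13: L0/L1/L2 = -/G/- → run G
t=14: L0/L1/L2 = -/G/- → run G
t=15: L0/L1/L2 = -/G/- → run G
t=16: (idle)
t=17: (idle)
t=18: (idle)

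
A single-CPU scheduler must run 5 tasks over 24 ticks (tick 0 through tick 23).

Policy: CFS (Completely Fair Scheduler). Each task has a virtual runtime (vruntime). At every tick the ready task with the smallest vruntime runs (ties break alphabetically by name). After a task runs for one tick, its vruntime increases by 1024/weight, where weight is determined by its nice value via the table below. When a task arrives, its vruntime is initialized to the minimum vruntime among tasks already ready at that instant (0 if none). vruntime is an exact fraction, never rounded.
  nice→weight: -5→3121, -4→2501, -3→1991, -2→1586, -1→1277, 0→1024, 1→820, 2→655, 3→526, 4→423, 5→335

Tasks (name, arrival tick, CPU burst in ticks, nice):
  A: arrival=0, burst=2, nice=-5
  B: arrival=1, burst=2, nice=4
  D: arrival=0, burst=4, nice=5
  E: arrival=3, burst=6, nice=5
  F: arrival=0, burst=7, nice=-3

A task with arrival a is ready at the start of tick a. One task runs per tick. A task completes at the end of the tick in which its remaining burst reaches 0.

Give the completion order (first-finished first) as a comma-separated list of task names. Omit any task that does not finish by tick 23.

t=0: vr[A=0 D=0 F=0] → run A
t=1: vr[A=1024/3121 B=0 D=0 F=0] → run B
t=2: vr[A=1024/3121 B=1024/423 D=0 F=0] → run D
t=3: vr[A=1024/3121 B=1024/423 D=1024/335 E=0 F=0] → run E
t=4: vr[A=1024/3121 B=1024/423 D=1024/335 E=1024/335 F=0] → run F
t=5: vr[A=1024/3121 B=1024/423 D=1024/335 E=1024/335 F=1024/1991] → run A
t=6: vr[B=1024/423 D=1024/335 E=1024/335 F=1024/1991] → run F
t=7: vr[B=1024/423 D=1024/335 E=1024/335 F=2048/1991] → run F
t=8: vr[B=1024/423 D=1024/335 E=1024/335 F=3072/1991] → run F
t=9: vr[B=1024/423 D=1024/335 E=1024/335 F=4096/1991] → run F
t=10: vr[B=1024/423 D=1024/335 E=1024/335 F=5120/1991] → run B
t=11: vr[D=1024/335 E=1024/335 F=5120/1991] → run F
t=12: vr[D=1024/335 E=1024/335 F=6144/1991] → run D
t=13: vr[D=2048/335 E=1024/335 F=6144/1991] → run E
t=14: vr[D=2048/335 E=2048/335 F=6144/1991] → run F
t=15: vr[D=2048/335 E=2048/335] → run D
t=16: vr[D=3072/335 E=2048/335] → run E
t=17: vr[D=3072/335 E=3072/335] → run D
t=18: vr[E=3072/335] → run E
t=19: vr[E=4096/335] → run E
t=20: vr[E=1024/67] → run E
t=21: (idle)
t=22: (idle)
t=23: (idle)

completion order = A, B, F, D, E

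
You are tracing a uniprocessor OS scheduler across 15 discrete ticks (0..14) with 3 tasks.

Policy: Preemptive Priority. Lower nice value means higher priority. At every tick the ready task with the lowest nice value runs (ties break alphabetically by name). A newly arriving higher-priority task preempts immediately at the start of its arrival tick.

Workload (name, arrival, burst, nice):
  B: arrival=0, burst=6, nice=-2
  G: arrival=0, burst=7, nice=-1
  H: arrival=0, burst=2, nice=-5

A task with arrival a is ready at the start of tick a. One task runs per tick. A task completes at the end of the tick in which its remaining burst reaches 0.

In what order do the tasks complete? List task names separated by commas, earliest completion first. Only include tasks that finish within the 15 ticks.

t=0: ready={B,G,H} → run H
t=1: ready={B,G,H} → run H
t=2: ready={B,G} → run B
t=3: ready={B,G} → run B
t=4: ready={B,G} → run B
t=5: ready={B,G} → run B
t=6: ready={B,G} → run B
t=7: ready={B,G} → run B
t=8: ready={G} → run G
t=9: ready={G} → run G
t=10: ready={G} → run G
t=11: ready={G} → run G
t=12: ready={G} → run G
t=13: ready={G} → run G
t=14: ready={G} → run G

completion order = H, B, G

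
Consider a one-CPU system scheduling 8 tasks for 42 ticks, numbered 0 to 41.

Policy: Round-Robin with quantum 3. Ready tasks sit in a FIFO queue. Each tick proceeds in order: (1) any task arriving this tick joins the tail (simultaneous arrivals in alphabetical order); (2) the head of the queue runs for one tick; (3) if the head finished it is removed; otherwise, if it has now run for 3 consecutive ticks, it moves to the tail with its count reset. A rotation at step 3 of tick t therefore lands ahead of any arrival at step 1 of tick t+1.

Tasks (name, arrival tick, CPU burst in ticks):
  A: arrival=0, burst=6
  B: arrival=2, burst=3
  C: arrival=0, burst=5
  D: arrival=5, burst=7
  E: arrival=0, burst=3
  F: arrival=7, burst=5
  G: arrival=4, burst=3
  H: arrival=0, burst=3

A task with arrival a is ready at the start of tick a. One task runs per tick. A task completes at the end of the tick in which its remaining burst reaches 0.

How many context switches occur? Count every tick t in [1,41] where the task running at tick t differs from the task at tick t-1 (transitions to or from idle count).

t=0: queue=[A,C,E,H] q_used=0 → run A
t=1: queue=[A,C,E,H] q_used=1 → run A
t=2: queue=[A,C,E,H,B] q_used=2 → run A
t=3: queue=[C,E,H,B,A] q_used=0 → run C
t=4: queue=[C,E,H,B,A,G] q_used=1 → run C
t=5: queue=[C,E,H,B,A,G,D] q_used=2 → run C
t=6: queue=[E,H,B,A,G,D,C] q_used=0 → run E
t=7: queue=[E,H,B,A,G,D,C,F] q_used=1 → run E
t=8: queue=[E,H,B,A,G,D,C,F] q_used=2 → run E
t=9: queue=[H,B,A,G,D,C,F] q_used=0 → run H
t=10: queue=[H,B,A,G,D,C,F] q_used=1 → run H
t=11: queue=[H,B,A,G,D,C,F] q_used=2 → run H
t=12: queue=[B,A,G,D,C,F] q_used=0 → run B
t=13: queue=[B,A,G,D,C,F] q_used=1 → run B
t=14: queue=[B,A,G,D,C,F] q_used=2 → run B
t=15: queue=[A,G,D,C,F] q_used=0 → run A
t=16: queue=[A,G,D,C,F] q_used=1 → run A
t=17: queue=[A,G,D,C,F] q_used=2 → run A
t=18: queue=[G,D,C,F] q_used=0 → run G
t=19: queue=[G,D,C,F] q_used=1 → run G
t=20: queue=[G,D,C,F] q_used=2 → run G
t=21: queue=[D,C,F] q_used=0 → run D
t=22: queue=[D,C,F] q_used=1 → run D
t=23: queue=[D,C,F] q_used=2 → run D
t=24: queue=[C,F,D] q_used=0 → run C
t=25: queue=[C,F,D] q_used=1 → run C
t=26: queue=[F,D] q_used=0 → run F
t=27: queue=[F,D] q_used=1 → run F
t=28: queue=[F,D] q_used=2 → run F
t=29: queue=[D,F] q_used=0 → run D
t=30: queue=[D,F] q_used=1 → run D
t=31: queue=[D,F] q_used=2 → run D
t=32: queue=[F,D] q_used=0 → run F
t=33: queue=[F,D] q_used=1 → run F
t=34: queue=[D] q_used=0 → run D
t=35: (idle)
t=36: (idle)
t=37: (idle)
t=38: (idle)
t=39: (idle)
t=40: (idle)
t=41: (idle)

context switches = 13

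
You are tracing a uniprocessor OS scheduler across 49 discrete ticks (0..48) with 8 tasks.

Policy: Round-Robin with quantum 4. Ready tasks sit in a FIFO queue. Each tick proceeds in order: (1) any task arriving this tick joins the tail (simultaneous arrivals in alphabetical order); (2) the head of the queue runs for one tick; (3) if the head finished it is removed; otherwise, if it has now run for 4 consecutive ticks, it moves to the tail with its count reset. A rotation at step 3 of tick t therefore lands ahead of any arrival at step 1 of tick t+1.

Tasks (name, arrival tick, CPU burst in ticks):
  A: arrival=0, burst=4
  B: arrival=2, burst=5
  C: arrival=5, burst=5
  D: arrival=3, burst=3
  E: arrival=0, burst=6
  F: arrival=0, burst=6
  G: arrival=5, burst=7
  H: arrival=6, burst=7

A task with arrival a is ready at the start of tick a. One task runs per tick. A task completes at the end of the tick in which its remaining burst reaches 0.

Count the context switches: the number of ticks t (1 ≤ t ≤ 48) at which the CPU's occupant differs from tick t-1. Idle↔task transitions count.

context switches = 14

t=0: queue=[A,E,F] q_used=0 → run A
t=1: queue=[A,E,F] q_used=1 → run A
t=2: queue=[A,E,F,B] q_used=2 → run A
t=3: queue=[A,E,F,B,D] q_used=3 → run A
t=4: queue=[E,F,B,D] q_used=0 → run E
t=5: queue=[E,F,B,D,C,G] q_used=1 → run E
t=6: queue=[E,F,B,D,C,G,H] q_used=2 → run E
t=7: queue=[E,F,B,D,C,G,H] q_used=3 → run E
t=8: queue=[F,B,D,C,G,H,E] q_used=0 → run F
t=9: queue=[F,B,D,C,G,H,E] q_used=1 → run F
t=10: queue=[F,B,D,C,G,H,E] q_used=2 → run F
t=11: queue=[F,B,D,C,G,H,E] q_used=3 → run F
t=12: queue=[B,D,C,G,H,E,F] q_used=0 → run B
t=13: queue=[B,D,C,G,H,E,F] q_used=1 → run B
t=14: queue=[B,D,C,G,H,E,F] q_used=2 → run B
t=15: queue=[B,D,C,G,H,E,F] q_used=3 → run B
t=16: queue=[D,C,G,H,E,F,B] q_used=0 → run D
t=17: queue=[D,C,G,H,E,F,B] q_used=1 → run D
t=18: queue=[D,C,G,H,E,F,B] q_used=2 → run D
t=19: queue=[C,G,H,E,F,B] q_used=0 → run C
t=20: queue=[C,G,H,E,F,B] q_used=1 → run C
t=21: queue=[C,G,H,E,F,B] q_used=2 → run C
t=22: queue=[C,G,H,E,F,B] q_used=3 → run C
t=23: queue=[G,H,E,F,B,C] q_used=0 → run G
t=24: queue=[G,H,E,F,B,C] q_used=1 → run G
t=25: queue=[G,H,E,F,B,C] q_used=2 → run G
t=26: queue=[G,H,E,F,B,C] q_used=3 → run G
t=27: queue=[H,E,F,B,C,G] q_used=0 → run H
t=28: queue=[H,E,F,B,C,G] q_used=1 → run H
t=29: queue=[H,E,F,B,C,G] q_used=2 → run H
t=30: queue=[H,E,F,B,C,G] q_used=3 → run H
t=31: queue=[E,F,B,C,G,H] q_used=0 → run E
t=32: queue=[E,F,B,C,G,H] q_used=1 → run E
t=33: queue=[F,B,C,G,H] q_used=0 → run F
t=34: queue=[F,B,C,G,H] q_used=1 → run F
t=35: queue=[B,C,G,H] q_used=0 → run B
t=36: queue=[C,G,H] q_used=0 → run C
t=37: queue=[G,H] q_used=0 → run G
t=38: queue=[G,H] q_used=1 → run G
t=39: queue=[G,H] q_used=2 → run G
t=40: queue=[H] q_used=0 → run H
t=41: queue=[H] q_used=1 → run H
t=42: queue=[H] q_used=2 → run H
t=43: (idle)
t=44: (idle)
t=45: (idle)
t=46: (idle)
t=47: (idle)
t=48: (idle)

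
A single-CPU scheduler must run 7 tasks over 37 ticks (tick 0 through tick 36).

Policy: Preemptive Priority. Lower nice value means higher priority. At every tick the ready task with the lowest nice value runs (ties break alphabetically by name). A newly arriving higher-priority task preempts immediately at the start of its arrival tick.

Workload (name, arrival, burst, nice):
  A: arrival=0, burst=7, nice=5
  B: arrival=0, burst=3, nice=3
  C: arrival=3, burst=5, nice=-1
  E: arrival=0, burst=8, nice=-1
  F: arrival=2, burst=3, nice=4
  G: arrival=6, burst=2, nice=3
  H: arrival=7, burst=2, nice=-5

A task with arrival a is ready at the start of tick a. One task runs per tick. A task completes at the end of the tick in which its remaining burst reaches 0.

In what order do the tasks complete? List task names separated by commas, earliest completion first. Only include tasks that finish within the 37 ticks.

t=0: ready={A,B,E} → run E
t=1: ready={A,B,E} → run E
t=2: ready={A,B,E,F} → run E
t=3: ready={A,B,C,E,F} → run C
t=4: ready={A,B,C,E,F} → run C
t=5: ready={A,B,C,E,F} → run C
t=6: ready={A,B,C,E,F,G} → run C
t=7: ready={A,B,C,E,F,G,H} → run H
t=8: ready={A,B,C,E,F,G,H} → run H
t=9: ready={A,B,C,E,F,G} → run C
t=10: ready={A,B,E,F,G} → run E
t=11: ready={A,B,E,F,G} → run E
t=12: ready={A,B,E,F,G} → run E
t=13: ready={A,B,E,F,G} → run E
t=14: ready={A,B,E,F,G} → run E
t=15: ready={A,B,F,G} → run B
t=16: ready={A,B,F,G} → run B
t=17: ready={A,B,F,G} → run B
t=18: ready={A,F,G} → run G
t=19: ready={A,F,G} → run G
t=20: ready={A,F} → run F
t=21: ready={A,F} → run F
t=22: ready={A,F} → run F
t=23: ready={A} → run A
t=24: ready={A} → run A
t=25: ready={A} → run A
t=26: ready={A} → run A
t=27: ready={A} → run A
t=28: ready={A} → run A
t=29: ready={A} → run A
t=30: (idle)
t=31: (idle)
t=32: (idle)
t=33: (idle)
t=34: (idle)
t=35: (idle)
t=36: (idle)

completion order = H, C, E, B, G, F, A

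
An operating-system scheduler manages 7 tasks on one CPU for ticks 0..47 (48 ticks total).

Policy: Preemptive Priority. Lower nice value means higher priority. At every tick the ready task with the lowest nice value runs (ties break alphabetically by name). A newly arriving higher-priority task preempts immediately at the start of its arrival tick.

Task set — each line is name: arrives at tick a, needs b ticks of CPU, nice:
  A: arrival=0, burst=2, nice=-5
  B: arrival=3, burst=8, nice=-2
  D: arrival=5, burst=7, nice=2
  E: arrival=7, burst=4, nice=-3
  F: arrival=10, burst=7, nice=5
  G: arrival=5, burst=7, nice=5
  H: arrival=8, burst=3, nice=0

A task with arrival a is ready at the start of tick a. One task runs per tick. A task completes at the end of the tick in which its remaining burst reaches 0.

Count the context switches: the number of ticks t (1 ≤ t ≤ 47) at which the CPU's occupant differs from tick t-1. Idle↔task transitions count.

context switches = 9

t=0: ready={A} → run A
t=1: ready={A} → run A
t=2: (idle)
t=3: ready={B} → run B
t=4: ready={B} → run B
t=5: ready={B,D,G} → run B
t=6: ready={B,D,G} → run B
t=7: ready={B,D,E,G} → run E
t=8: ready={B,D,E,G,H} → run E
t=9: ready={B,D,E,G,H} → run E
t=10: ready={B,D,E,F,G,H} → run E
t=11: ready={B,D,F,G,H} → run B
t=12: ready={B,D,F,G,H} → run B
t=13: ready={B,D,F,G,H} → run B
t=14: ready={B,D,F,G,H} → run B
t=15: ready={D,F,G,H} → run H
t=16: ready={D,F,G,H} → run H
t=17: ready={D,F,G,H} → run H
t=18: ready={D,F,G} → run D
t=19: ready={D,F,G} → run D
t=20: ready={D,F,G} → run D
t=21: ready={D,F,G} → run D
t=22: ready={D,F,G} → run D
t=23: ready={D,F,G} → run D
t=24: ready={D,F,G} → run D
t=25: ready={F,G} → run F
t=26: ready={F,G} → run F
t=27: ready={F,G} → run F
t=28: ready={F,G} → run F
t=29: ready={F,G} → run F
t=30: ready={F,G} → run F
t=31: ready={F,G} → run F
t=32: ready={G} → run G
t=33: ready={G} → run G
t=34: ready={G} → run G
t=35: ready={G} → run G
t=36: ready={G} → run G
t=37: ready={G} → run G
t=38: ready={G} → run G
t=39: (idle)
t=40: (idle)
t=41: (idle)
t=42: (idle)
t=43: (idle)
t=44: (idle)
t=45: (idle)
t=46: (idle)
t=47: (idle)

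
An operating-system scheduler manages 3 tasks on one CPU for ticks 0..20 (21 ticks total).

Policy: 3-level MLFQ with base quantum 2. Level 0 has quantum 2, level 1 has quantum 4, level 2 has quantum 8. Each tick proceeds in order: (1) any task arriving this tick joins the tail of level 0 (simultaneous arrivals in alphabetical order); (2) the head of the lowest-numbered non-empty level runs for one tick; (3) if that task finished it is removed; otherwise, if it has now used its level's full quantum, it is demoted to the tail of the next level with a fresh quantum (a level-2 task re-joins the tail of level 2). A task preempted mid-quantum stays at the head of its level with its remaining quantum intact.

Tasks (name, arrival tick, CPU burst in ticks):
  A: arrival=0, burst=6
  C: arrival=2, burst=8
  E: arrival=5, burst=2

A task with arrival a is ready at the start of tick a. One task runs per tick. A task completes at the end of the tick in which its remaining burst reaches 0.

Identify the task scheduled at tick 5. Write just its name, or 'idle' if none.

t=0: L0/L1/L2 = A/-/- → run A
t=1: L0/L1/L2 = A/-/- → run A
t=2: L0/L1/L2 = C/A/- → run C
t=3: L0/L1/L2 = C/A/- → run C
t=4: L0/L1/L2 = -/AC/- → run A
t=5: L0/L1/L2 = E/AC/- → run E
t=6: L0/L1/L2 = E/AC/- → run E
t=7: L0/L1/L2 = -/AC/- → run A
t=8: L0/L1/L2 = -/AC/- → run A
t=9: L0/L1/L2 = -/AC/- → run A
t=10: L0/L1/L2 = -/C/- → run C
t=11: L0/L1/L2 = -/C/- → run C
t=12: L0/L1/L2 = -/C/- → run C
t=13: L0/L1/L2 = -/C/- → run C
t=14: L0/L1/L2 = -/-/C → run C
t=15: L0/L1/L2 = -/-/C → run C
t=16: (idle)
t=17: (idle)
t=18: (idle)
t=19: (idle)
t=20: (idle)

running at tick 5 = E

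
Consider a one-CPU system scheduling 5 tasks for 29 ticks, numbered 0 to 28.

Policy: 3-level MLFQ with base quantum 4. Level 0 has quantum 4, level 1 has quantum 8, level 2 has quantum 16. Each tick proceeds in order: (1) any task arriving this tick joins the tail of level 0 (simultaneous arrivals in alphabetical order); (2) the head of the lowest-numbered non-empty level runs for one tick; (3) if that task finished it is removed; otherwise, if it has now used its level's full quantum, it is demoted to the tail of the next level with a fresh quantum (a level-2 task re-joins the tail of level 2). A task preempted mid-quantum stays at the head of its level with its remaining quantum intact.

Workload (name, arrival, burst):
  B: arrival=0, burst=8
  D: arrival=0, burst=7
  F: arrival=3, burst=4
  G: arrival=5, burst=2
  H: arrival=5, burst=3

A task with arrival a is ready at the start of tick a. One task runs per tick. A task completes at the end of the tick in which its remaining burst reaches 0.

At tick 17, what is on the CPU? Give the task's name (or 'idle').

t=0: L0/L1/L2 = BD/-/- → run B
t=1: L0/L1/L2 = BD/-/- → run B
t=2: L0/L1/L2 = BD/-/- → run B
t=3: L0/L1/L2 = BDF/-/- → run B
t=4: L0/L1/L2 = DF/B/- → run D
t=5: L0/L1/L2 = DFGH/B/- → run D
t=6: L0/L1/L2 = DFGH/B/- → run D
t=7: L0/L1/L2 = DFGH/B/- → run D
t=8: L0/L1/L2 = FGH/BD/- → run F
t=9: L0/L1/L2 = FGH/BD/- → run F
t=10: L0/L1/L2 = FGH/BD/- → run F
t=11: L0/L1/L2 = FGH/BD/- → run F
t=12: L0/L1/L2 = GH/BD/- → run G
t=13: L0/L1/L2 = GH/BD/- → run G
t=14: L0/L1/L2 = H/BD/- → run H
t=15: L0/L1/L2 = H/BD/- → run H
t=16: L0/L1/L2 = H/BD/- → run H
t=17: L0/L1/L2 = -/BD/- → run B
t=18: L0/L1/L2 = -/BD/- → run B
t=19: L0/L1/L2 = -/BD/- → run B
t=20: L0/L1/L2 = -/BD/- → run B
t=21: L0/L1/L2 = -/D/- → run D
t=22: L0/L1/L2 = -/D/- → run D
t=23: L0/L1/L2 = -/D/- → run D
t=24: (idle)
t=25: (idle)
t=26: (idle)
t=27: (idle)
t=28: (idle)

running at tick 17 = B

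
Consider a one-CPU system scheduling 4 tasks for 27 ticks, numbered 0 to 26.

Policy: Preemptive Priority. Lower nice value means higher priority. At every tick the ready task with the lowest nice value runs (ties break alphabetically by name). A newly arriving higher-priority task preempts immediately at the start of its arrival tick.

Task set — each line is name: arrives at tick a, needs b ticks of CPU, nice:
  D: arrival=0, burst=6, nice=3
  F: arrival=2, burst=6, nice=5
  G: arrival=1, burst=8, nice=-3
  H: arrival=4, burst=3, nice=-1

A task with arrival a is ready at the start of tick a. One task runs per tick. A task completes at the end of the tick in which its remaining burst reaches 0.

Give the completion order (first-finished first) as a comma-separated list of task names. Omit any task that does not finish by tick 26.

completion order = G, H, D, F

t=0: ready={D} → run D
t=1: ready={D,G} → run G
t=2: ready={D,F,G} → run G
t=3: ready={D,F,G} → run G
t=4: ready={D,F,G,H} → run G
t=5: ready={D,F,G,H} → run G
t=6: ready={D,F,G,H} → run G
t=7: ready={D,F,G,H} → run G
t=8: ready={D,F,G,H} → run G
t=9: ready={D,F,H} → run H
t=10: ready={D,F,H} → run H
t=11: ready={D,F,H} → run H
t=12: ready={D,F} → run D
t=13: ready={D,F} → run D
t=14: ready={D,F} → run D
t=15: ready={D,F} → run D
t=16: ready={D,F} → run D
t=17: ready={F} → run F
t=18: ready={F} → run F
t=19: ready={F} → run F
t=20: ready={F} → run F
t=21: ready={F} → run F
t=22: ready={F} → run F
t=23: (idle)
t=24: (idle)
t=25: (idle)
t=26: (idle)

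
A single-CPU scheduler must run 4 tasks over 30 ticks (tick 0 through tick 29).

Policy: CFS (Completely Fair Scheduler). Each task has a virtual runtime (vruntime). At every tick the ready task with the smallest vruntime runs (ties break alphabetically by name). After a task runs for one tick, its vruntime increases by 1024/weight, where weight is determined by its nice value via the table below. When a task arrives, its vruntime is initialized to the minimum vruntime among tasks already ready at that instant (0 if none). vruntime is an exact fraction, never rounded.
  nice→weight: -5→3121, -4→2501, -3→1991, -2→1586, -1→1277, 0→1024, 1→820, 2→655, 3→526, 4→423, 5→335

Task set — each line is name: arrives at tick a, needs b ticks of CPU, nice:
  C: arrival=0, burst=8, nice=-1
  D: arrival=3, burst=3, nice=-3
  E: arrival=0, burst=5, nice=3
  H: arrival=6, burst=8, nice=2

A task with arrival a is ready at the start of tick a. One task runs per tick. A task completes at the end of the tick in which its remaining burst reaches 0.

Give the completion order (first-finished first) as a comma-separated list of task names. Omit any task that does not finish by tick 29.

completion order = D, C, E, H

t=0: vr[C=0 E=0] → run C
t=1: vr[C=1024/1277 E=0] → run E
t=2: vr[C=1024/1277 E=512/263] → run C
t=3: vr[C=2048/1277 D=2048/1277 E=512/263] → run C
t=4: vr[C=3072/1277 D=2048/1277 E=512/263] → run D
t=5: vr[C=3072/1277 D=5385216/2542507 E=512/263] → run E
t=6: vr[C=3072/1277 D=5385216/2542507 E=1024/263 H=5385216/2542507] → run D
t=7: vr[C=3072/1277 D=6692864/2542507 E=1024/263 H=5385216/2542507] → run H
t=8: vr[C=3072/1277 D=6692864/2542507 E=1024/263 H=6130843648/1665342085] → run C
t=9: vr[C=4096/1277 D=6692864/2542507 E=1024/263 H=6130843648/1665342085] → run D
t=10: vr[C=4096/1277 E=1024/263 H=6130843648/1665342085] → run C
t=11: vr[C=5120/1277 E=1024/263 H=6130843648/1665342085] → run H
t=12: vr[C=5120/1277 E=1024/263 H=8734370816/1665342085] → run E
t=13: vr[C=5120/1277 E=1536/263 H=8734370816/1665342085] → run C
t=14: vr[C=6144/1277 E=1536/263 H=8734370816/1665342085] → run C
t=15: vr[C=7168/1277 E=1536/263 H=8734370816/1665342085] → run H
t=16: vr[C=7168/1277 E=1536/263 H=11337897984/1665342085] → run C
t=17: vr[E=1536/263 H=11337897984/1665342085] → run E
t=18: vr[E=2048/263 H=11337897984/1665342085] → run H
t=19: vr[E=2048/263 H=13941425152/1665342085] → run E
t=20: vr[H=13941425152/1665342085] → run H
t=21: vr[H=3308990464/333068417] → run H
t=22: vr[H=19148479488/1665342085] → run H
t=23: vr[H=21752006656/1665342085] → run H
t=24: (idle)
t=25: (idle)
t=26: (idle)
t=27: (idle)
t=28: (idle)
t=29: (idle)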